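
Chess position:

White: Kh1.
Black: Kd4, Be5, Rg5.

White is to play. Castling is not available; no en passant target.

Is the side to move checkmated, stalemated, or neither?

stalemate

White to move; white king on h1.
In check: no.
King squares — g1: attacked by Rg5; g2: attacked by Rg5; h2: attacked by Be5.
Legal moves for White: none.
Not in check and no legal moves → stalemate.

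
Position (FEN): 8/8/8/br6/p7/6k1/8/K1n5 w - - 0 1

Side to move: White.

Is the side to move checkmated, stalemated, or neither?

stalemate

White to move; white king on a1.
In check: no.
King squares — b1: attacked by Rb5; a2: attacked by Nc1; b2: attacked by Rb5.
Legal moves for White: none.
Not in check and no legal moves → stalemate.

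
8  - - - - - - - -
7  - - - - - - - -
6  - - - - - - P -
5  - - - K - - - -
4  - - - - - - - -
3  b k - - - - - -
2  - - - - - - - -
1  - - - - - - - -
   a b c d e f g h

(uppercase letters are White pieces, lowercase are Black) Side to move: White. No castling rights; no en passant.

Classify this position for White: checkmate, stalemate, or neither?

neither

White to move; white king on d5.
In check: no.
Legal moves for White: Ke6, Kc6, Ke5, Ke4, Kd4, g7.
White has 6 legal moves and is not in check → neither.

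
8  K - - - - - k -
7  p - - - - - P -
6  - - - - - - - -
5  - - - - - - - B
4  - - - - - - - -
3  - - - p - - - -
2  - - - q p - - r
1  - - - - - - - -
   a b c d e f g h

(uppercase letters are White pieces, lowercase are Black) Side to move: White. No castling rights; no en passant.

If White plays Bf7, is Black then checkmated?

no

After Bf7: black king on g8; in check: yes, from the white bishop on f7.
Black has 3 legal replies: Kh7, Kxg7, Kxf7.
In check but a legal move exists → not checkmate.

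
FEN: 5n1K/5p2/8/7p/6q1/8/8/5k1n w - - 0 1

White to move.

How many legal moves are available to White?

0

White to move; king on h8.
In check: no.
Legal moves: none.
Count: 0.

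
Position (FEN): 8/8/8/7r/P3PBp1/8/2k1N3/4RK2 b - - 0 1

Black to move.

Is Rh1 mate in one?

After Rh1: white king on f1; in check: yes, from the black rook on h1.
White has 3 legal replies: Kg2, Kf2, Ng1.
In check but a legal move exists → not checkmate.

no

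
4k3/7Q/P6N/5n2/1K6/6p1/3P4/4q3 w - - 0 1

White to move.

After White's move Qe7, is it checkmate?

no

After Qe7: black king on e8; in check: yes, from the white queen on e7.
Black has 3 legal replies: Kxe7, Nxe7, Qxe7+.
In check but a legal move exists → not checkmate.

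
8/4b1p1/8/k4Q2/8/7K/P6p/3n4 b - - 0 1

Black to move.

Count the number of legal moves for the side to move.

5

Black to move; king on a5.
In check: yes, from the white queen on f5.
Legal moves: Kb6, Ka6, Kb4, Ka4, Bc5.
Count: 5.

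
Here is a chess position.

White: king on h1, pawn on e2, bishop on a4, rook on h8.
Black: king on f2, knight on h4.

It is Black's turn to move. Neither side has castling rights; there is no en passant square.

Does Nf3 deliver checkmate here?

no

After Nf3: white king on h1; in check: no.
White is not in check, so this cannot be checkmate.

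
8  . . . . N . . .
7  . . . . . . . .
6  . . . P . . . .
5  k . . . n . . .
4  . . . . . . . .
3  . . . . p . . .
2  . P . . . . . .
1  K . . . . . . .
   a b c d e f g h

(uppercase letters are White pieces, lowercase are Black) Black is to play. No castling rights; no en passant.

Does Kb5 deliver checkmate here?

no

After Kb5: white king on a1; in check: no.
White is not in check, so this cannot be checkmate.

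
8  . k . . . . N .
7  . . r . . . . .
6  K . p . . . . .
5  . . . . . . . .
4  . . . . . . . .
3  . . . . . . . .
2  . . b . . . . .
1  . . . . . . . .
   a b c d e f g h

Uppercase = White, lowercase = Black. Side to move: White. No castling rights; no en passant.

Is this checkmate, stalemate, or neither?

neither

White to move; white king on a6.
In check: no.
Legal moves for White: Ne7, Nh6, Nf6, Kb6, Ka5.
White has 5 legal moves and is not in check → neither.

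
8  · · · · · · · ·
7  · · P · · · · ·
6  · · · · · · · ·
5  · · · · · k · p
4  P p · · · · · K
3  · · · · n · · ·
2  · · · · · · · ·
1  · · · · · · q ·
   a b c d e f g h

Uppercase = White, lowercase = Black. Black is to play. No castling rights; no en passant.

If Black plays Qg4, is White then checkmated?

After Qg4: white king on h4; in check: yes, from the black queen on g4.
King squares — g3: attacked by Qg4; h3: attacked by Qg4; g4: attacked by Ne3; g5: attacked by Qg4; h5: attacked by Qg4.
White has no legal moves → checkmate.

yes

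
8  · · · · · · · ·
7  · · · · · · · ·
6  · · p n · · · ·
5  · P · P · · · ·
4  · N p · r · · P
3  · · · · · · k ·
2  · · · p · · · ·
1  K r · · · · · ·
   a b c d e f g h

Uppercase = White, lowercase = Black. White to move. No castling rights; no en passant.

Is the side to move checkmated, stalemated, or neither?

neither

White to move; white king on a1.
In check: yes, from the black rook on b1.
King squares — b1: available; a2: available; b2: attacked by Rb1.
Legal moves for White: Ka2, Kxb1.
White is in check but has 2 legal moves → neither.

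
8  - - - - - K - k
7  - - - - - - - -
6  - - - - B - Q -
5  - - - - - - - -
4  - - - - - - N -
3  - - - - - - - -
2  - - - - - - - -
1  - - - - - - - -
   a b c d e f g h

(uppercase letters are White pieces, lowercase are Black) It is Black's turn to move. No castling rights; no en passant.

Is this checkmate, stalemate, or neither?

Black to move; black king on h8.
In check: no.
King squares — g7: attacked by Qg6; h7: attacked by Qg6; g8: attacked by Be6.
Legal moves for Black: none.
Not in check and no legal moves → stalemate.

stalemate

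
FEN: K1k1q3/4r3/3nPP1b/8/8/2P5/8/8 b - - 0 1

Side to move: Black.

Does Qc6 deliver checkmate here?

After Qc6: white king on a8; in check: yes, from the black queen on c6.
King squares — a7: attacked by Re7; b7: attacked by Qc6; b8: attacked by Kc8.
White has no legal moves → checkmate.

yes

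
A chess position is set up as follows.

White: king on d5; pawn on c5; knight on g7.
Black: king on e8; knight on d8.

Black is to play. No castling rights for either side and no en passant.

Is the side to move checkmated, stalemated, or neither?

neither

Black to move; black king on e8.
In check: yes, from the white knight on g7.
King squares — d7: available; e7: available; f7: available; d8: own knight; f8: available.
Legal moves for Black: Kf8, Kf7, Ke7, Kd7.
Black is in check but has 4 legal moves → neither.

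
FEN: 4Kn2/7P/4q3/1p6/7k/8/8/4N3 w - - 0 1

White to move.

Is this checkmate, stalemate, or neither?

neither

White to move; white king on e8.
In check: yes, from the black queen on e6.
Legal moves for White: Kxf8, Kd8.
White is in check but has 2 legal moves → neither.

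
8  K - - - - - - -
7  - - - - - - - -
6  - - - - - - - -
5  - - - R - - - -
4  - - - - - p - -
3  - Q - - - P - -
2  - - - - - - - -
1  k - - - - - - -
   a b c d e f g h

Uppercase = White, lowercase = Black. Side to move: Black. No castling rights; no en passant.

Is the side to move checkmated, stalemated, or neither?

stalemate

Black to move; black king on a1.
In check: no.
King squares — b1: attacked by Qb3; a2: attacked by Qb3; b2: attacked by Qb3.
Legal moves for Black: none.
Not in check and no legal moves → stalemate.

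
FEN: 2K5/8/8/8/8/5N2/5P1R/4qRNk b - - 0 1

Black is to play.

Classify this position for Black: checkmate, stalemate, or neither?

checkmate

Black to move; black king on h1.
In check: yes, from the white rook on h2.
King squares — g1: attacked by Rf1; g2: attacked by Rh2; h2: attacked by Nf3.
Legal moves for Black: none.
In check with no legal moves → checkmate.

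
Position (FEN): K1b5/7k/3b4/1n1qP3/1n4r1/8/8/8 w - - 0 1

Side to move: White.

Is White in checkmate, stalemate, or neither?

White to move; white king on a8.
In check: yes, from the black queen on d5.
King squares — a7: attacked by Nb5; b7: attacked by Qd5; b8: attacked by Bd6.
Legal moves for White: none.
In check with no legal moves → checkmate.

checkmate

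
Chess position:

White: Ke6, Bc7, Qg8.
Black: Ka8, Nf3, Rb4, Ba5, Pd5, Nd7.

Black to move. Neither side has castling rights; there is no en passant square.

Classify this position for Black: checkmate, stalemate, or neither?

neither

Black to move; black king on a8.
In check: yes, from the white queen on g8.
King squares — a7: available; b7: available; b8: attacked by Bc7.
Legal moves for Black: Kb7, Ka7, Nf8+, Nb8, Rb8.
Black is in check but has 5 legal moves → neither.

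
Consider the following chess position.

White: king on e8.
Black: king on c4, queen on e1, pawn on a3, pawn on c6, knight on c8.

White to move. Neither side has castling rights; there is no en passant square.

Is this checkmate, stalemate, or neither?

neither

White to move; white king on e8.
In check: yes, from the black queen on e1.
King squares — d7: available; e7: attacked by Qe1; f7: available; d8: available; f8: available.
Legal moves for White: Kf8, Kd8, Kf7, Kd7.
White is in check but has 4 legal moves → neither.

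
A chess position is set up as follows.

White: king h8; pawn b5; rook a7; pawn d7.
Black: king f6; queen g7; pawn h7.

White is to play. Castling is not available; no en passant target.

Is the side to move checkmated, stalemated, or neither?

White to move; white king on h8.
In check: yes, from the black queen on g7.
King squares — g7: attacked by Kf6; h7: attacked by Qg7; g8: attacked by Qg7.
Legal moves for White: none.
In check with no legal moves → checkmate.

checkmate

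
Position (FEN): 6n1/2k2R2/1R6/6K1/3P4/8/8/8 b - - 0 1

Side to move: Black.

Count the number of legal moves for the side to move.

Black to move; king on c7.
In check: yes, from the white rook on f7.
Legal moves: Kd8, Kc8, Kxb6, Ne7.
Count: 4.

4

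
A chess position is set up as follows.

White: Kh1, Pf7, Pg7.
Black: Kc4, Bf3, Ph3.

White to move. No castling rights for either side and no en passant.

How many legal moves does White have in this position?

White to move; king on h1.
In check: yes, from the black bishop on f3.
Legal moves: Kh2, Kg1.
Count: 2.

2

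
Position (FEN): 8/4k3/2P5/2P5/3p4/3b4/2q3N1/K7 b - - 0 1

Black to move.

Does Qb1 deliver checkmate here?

After Qb1: white king on a1; in check: yes, from the black queen on b1.
King squares — b1: attacked by Bd3; a2: attacked by Qb1; b2: attacked by Qb1.
White has no legal moves → checkmate.

yes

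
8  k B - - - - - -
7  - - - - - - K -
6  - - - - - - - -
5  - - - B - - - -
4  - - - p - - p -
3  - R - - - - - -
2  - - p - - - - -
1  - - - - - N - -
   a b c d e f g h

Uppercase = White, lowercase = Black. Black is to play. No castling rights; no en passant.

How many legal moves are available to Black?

Black to move; king on a8.
In check: yes, from the white bishop on d5.
Legal moves: none.
Count: 0.

0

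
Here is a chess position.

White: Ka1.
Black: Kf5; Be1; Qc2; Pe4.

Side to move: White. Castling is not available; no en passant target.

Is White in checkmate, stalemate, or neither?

stalemate

White to move; white king on a1.
In check: no.
King squares — b1: attacked by Qc2; a2: attacked by Qc2; b2: attacked by Qc2.
Legal moves for White: none.
Not in check and no legal moves → stalemate.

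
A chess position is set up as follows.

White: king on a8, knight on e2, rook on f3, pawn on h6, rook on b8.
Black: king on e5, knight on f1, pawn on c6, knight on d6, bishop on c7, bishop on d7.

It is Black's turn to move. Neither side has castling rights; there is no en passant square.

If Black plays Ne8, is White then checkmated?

no

After Ne8: white king on a8; in check: no.
White is not in check, so this cannot be checkmate.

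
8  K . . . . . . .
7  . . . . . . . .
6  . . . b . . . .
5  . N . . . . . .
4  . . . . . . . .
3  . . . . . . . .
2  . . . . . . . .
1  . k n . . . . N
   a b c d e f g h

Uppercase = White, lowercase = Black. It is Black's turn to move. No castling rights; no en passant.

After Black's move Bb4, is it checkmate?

After Bb4: white king on a8; in check: no.
White is not in check, so this cannot be checkmate.

no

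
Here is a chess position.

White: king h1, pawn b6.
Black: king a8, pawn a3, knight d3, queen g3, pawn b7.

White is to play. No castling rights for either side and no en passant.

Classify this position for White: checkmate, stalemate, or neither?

White to move; white king on h1.
In check: no.
King squares — g1: attacked by Qg3; g2: attacked by Qg3; h2: attacked by Qg3.
Legal moves for White: none.
Not in check and no legal moves → stalemate.

stalemate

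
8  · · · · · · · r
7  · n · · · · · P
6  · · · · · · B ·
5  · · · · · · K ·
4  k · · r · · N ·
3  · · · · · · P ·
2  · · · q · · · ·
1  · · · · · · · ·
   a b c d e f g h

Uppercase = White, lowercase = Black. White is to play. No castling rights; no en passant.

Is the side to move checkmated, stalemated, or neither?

White to move; white king on g5.
In check: yes, from the black queen on d2.
King squares — f4: attacked by Qd2; g4: own knight; h4: available; f5: available; h5: available; f6: available; g6: own bishop; h6: attacked by Qd2.
Legal moves for White: Kf6, Kh5, Kf5, Kh4, Ne3.
White is in check but has 5 legal moves → neither.

neither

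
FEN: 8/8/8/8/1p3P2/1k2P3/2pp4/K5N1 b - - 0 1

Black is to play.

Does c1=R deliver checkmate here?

After c1=R: white king on a1; in check: yes, from the black rook on c1.
King squares — b1: attacked by Rc1; a2: attacked by Kb3; b2: attacked by Kb3.
White has no legal moves → checkmate.

yes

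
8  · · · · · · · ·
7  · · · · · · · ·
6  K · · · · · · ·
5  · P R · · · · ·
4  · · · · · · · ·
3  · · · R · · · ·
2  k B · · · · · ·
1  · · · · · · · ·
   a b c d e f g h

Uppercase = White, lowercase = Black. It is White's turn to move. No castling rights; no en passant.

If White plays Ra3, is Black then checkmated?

no

After Ra3: black king on a2; in check: yes, from the white rook on a3.
Black has 2 legal replies: Kxb2, Kb1.
In check but a legal move exists → not checkmate.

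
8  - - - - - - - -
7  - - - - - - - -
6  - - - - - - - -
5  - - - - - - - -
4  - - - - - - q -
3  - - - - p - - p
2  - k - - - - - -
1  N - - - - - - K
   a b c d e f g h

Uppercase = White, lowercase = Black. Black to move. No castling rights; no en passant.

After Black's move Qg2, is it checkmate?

After Qg2: white king on h1; in check: yes, from the black queen on g2.
King squares — g1: attacked by Qg2; g2: attacked by Ph3; h2: attacked by Qg2.
White has no legal moves → checkmate.

yes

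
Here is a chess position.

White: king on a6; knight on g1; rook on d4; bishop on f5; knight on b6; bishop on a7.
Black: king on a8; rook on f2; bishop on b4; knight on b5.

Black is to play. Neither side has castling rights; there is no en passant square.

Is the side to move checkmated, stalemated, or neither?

Black to move; black king on a8.
In check: yes, from the white knight on b6.
King squares — a7: attacked by Ka6; b7: attacked by Ka6; b8: attacked by Ba7.
Legal moves for Black: none.
In check with no legal moves → checkmate.

checkmate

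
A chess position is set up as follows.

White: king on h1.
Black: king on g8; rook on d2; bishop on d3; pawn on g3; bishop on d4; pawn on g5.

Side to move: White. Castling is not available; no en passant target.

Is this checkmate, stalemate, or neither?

White to move; white king on h1.
In check: no.
King squares — g1: attacked by Bd4; g2: attacked by Rd2; h2: attacked by Rd2.
Legal moves for White: none.
Not in check and no legal moves → stalemate.

stalemate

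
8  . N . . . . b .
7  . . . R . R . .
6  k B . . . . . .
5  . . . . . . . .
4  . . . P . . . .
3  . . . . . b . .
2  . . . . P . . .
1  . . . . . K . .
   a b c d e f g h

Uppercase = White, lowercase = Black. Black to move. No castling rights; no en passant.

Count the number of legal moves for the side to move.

2

Black to move; king on a6.
In check: yes, from the white knight on b8.
Legal moves: Kxb6, Kb5.
Count: 2.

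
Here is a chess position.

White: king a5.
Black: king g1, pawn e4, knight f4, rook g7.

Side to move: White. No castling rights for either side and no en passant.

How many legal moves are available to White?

White to move; king on a5.
In check: no.
Legal moves: Kb6, Ka6, Kb5, Kb4, Ka4.
Count: 5.

5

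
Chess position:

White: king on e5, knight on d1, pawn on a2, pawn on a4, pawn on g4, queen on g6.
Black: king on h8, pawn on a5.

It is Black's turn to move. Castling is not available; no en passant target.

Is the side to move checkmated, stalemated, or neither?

Black to move; black king on h8.
In check: no.
King squares — g7: attacked by Qg6; h7: attacked by Qg6; g8: attacked by Qg6.
Legal moves for Black: none.
Not in check and no legal moves → stalemate.

stalemate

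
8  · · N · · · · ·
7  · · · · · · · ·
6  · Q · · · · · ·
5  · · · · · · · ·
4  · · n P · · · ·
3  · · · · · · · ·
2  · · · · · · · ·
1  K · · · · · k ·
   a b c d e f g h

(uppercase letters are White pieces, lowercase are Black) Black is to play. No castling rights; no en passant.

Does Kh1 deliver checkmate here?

After Kh1: white king on a1; in check: no.
White is not in check, so this cannot be checkmate.

no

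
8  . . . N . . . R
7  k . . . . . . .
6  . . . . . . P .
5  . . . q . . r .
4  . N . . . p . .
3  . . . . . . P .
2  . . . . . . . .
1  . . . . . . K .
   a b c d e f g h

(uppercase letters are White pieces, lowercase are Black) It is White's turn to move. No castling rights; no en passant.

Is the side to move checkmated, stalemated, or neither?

neither

White to move; white king on g1.
In check: no.
Legal moves for White include: Rg8, Rf8, Re8, Rh7+, Rh6, Rh5, Rh4, Rh3, Rh2, Rh1, Nf7, Nb7, Ne6, Ndc6+, Nbc6+, Na6, Nxd5, Nd3, ... (list truncated; more exist).
White has legal moves and is not in check → neither.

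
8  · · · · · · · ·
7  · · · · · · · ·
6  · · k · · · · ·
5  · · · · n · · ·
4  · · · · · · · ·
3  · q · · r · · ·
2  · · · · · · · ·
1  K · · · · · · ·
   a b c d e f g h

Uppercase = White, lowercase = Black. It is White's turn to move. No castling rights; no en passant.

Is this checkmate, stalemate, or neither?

White to move; white king on a1.
In check: no.
King squares — b1: attacked by Qb3; a2: attacked by Qb3; b2: attacked by Qb3.
Legal moves for White: none.
Not in check and no legal moves → stalemate.

stalemate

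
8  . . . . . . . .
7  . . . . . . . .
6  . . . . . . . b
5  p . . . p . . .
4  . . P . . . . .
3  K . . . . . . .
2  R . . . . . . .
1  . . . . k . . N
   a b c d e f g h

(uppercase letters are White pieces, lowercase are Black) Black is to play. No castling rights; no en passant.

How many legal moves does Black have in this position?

11

Black to move; king on e1.
In check: no.
Legal moves: Bf8+, Bg7, Bg5, Bf4, Be3, Bd2, Bc1+, Kf1, Kd1, e4, a4.
Count: 11.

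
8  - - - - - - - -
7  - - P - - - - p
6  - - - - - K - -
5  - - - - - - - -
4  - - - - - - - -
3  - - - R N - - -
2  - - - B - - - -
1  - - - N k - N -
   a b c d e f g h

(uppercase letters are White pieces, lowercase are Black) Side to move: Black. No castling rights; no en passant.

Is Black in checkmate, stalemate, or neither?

Black to move; black king on e1.
In check: yes, from the white bishop on d2.
King squares — d1: attacked by Ne3; f1: attacked by Ne3; d2: attacked by Rd3; e2: attacked by Ng1; f2: attacked by Nd1.
Legal moves for Black: none.
In check with no legal moves → checkmate.

checkmate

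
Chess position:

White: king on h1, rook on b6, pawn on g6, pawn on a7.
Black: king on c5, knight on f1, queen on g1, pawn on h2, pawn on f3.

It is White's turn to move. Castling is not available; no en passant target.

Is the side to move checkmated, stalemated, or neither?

checkmate

White to move; white king on h1.
In check: yes, from the black queen on g1.
King squares — g1: attacked by Ph2; g2: attacked by Qg1; h2: attacked by Nf1.
Legal moves for White: none.
In check with no legal moves → checkmate.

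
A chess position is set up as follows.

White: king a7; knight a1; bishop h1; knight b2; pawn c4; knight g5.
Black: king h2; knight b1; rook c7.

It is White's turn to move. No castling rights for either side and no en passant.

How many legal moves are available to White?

White to move; king on a7.
In check: yes, from the black rook on c7.
Legal moves: Kb8, Ka8, Kb6, Ka6, Bb7.
Count: 5.

5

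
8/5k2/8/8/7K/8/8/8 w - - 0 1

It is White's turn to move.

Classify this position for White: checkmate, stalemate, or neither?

neither

White to move; white king on h4.
In check: no.
Legal moves for White: Kh5, Kg5, Kg4, Kh3, Kg3.
White has 5 legal moves and is not in check → neither.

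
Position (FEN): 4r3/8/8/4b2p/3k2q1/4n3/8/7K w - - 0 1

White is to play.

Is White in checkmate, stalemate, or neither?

White to move; white king on h1.
In check: no.
King squares — g1: attacked by Qg4; g2: attacked by Ne3; h2: attacked by Be5.
Legal moves for White: none.
Not in check and no legal moves → stalemate.

stalemate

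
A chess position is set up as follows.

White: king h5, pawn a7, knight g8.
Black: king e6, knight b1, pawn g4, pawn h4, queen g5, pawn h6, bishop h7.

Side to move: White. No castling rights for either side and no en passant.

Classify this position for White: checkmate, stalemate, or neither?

checkmate

White to move; white king on h5.
In check: yes, from the black queen on g5.
King squares — g4: attacked by Qg5; h4: attacked by Qg5; g5: attacked by Ph6; g6: attacked by Qg5; h6: attacked by Qg5.
Legal moves for White: none.
In check with no legal moves → checkmate.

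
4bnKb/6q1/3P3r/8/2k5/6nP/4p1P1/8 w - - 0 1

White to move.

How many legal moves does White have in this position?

White to move; king on g8.
In check: yes, from the black queen on g7.
Legal moves: none.
Count: 0.

0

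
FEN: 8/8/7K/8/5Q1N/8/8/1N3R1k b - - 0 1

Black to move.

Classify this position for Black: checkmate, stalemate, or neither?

checkmate

Black to move; black king on h1.
In check: yes, from the white rook on f1.
King squares — g1: attacked by Rf1; g2: attacked by Nh4; h2: attacked by Qf4.
Legal moves for Black: none.
In check with no legal moves → checkmate.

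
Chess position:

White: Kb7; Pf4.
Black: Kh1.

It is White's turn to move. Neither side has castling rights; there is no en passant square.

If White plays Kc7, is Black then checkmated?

After Kc7: black king on h1; in check: no.
Black is not in check, so this cannot be checkmate.

no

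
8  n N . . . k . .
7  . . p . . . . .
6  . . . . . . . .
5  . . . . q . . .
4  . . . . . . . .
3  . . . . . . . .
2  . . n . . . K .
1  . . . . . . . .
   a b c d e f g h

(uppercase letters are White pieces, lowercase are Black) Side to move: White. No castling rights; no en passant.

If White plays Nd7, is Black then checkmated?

no

After Nd7: black king on f8; in check: yes, from the white knight on d7.
Black has 5 legal replies: Kg8, Ke8, Kg7, Kf7, Ke7.
In check but a legal move exists → not checkmate.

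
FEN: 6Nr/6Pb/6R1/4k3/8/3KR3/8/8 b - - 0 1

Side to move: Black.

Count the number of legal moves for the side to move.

Black to move; king on e5.
In check: yes, from the white rook on e3.
Legal moves: Kf5, Kd5, Kf4.
Count: 3.

3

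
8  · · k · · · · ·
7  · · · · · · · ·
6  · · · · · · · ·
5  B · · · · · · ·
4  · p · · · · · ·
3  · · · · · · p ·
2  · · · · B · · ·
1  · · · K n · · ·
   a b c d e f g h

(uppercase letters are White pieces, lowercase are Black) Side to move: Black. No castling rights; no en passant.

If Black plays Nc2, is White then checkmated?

no

After Nc2: white king on d1; in check: no.
White is not in check, so this cannot be checkmate.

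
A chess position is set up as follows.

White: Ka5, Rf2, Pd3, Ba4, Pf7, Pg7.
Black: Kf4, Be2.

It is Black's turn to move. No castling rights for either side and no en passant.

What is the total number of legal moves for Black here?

Black to move; king on f4.
In check: yes, from the white rook on f2.
Legal moves: Kg5, Ke5, Kg4, Kg3, Ke3, Bf3.
Count: 6.

6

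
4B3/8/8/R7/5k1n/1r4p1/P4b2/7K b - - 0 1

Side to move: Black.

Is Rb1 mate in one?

After Rb1: white king on h1; in check: yes, from the black rook on b1.
King squares — g1: attacked by Rb1; g2: attacked by Nh4; h2: attacked by Pg3.
White has no legal moves → checkmate.

yes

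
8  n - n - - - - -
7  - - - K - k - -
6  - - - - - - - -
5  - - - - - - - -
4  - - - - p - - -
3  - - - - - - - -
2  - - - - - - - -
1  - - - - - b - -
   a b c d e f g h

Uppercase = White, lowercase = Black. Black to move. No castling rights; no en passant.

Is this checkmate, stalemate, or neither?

neither

Black to move; black king on f7.
In check: no.
Legal moves for Black include: Ne7, Na7, Nd6, Ncb6+, Nc7, Nab6+, Kg8, Kf8, Kg7, Kg6, Kf6, Ba6, Bb5+, Bc4, Bh3+, Bd3, Bg2, Be2, ... (list truncated; more exist).
Black has legal moves and is not in check → neither.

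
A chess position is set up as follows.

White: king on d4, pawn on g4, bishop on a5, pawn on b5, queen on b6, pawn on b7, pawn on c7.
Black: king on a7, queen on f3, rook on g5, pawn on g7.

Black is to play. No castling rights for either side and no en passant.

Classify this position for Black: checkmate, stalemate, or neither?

Black to move; black king on a7.
In check: yes, from the white queen on b6.
King squares — a6: attacked by Pb5; b6: attacked by Ba5; b7: attacked by Qb6; a8: attacked by Pb7; b8: attacked by Pc7.
Legal moves for Black: none.
In check with no legal moves → checkmate.

checkmate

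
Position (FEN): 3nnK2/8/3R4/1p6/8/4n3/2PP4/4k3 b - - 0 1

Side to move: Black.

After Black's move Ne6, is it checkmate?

no

After Ne6: white king on f8; in check: yes, from the black knight on e6.
White has 5 legal replies: Kg8, Kxe8, Kf7, Ke7, Rxe6.
In check but a legal move exists → not checkmate.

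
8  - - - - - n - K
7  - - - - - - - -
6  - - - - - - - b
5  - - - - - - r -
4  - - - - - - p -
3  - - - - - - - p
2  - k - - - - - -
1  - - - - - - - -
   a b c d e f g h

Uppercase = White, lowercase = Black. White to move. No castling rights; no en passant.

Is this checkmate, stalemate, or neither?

White to move; white king on h8.
In check: no.
King squares — g7: attacked by Rg5; h7: attacked by Nf8; g8: attacked by Rg5.
Legal moves for White: none.
Not in check and no legal moves → stalemate.

stalemate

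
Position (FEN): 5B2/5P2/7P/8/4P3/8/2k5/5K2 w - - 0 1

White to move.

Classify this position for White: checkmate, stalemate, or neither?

White to move; white king on f1.
In check: no.
Legal moves for White: Bg7, Be7, Bd6, Bc5, Bb4, Ba3, Kg2, Kf2, Ke2, Kg1, Ke1, h7, e5.
White has 13 legal moves and is not in check → neither.

neither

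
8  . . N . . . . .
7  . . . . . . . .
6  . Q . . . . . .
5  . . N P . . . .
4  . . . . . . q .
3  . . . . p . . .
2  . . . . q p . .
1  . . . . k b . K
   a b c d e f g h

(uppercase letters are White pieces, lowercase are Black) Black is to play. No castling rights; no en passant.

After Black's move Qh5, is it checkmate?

yes

After Qh5: white king on h1; in check: yes, from the black queen on h5.
King squares — g1: attacked by Pf2; g2: attacked by Bf1; h2: attacked by Qh5.
White has no legal moves → checkmate.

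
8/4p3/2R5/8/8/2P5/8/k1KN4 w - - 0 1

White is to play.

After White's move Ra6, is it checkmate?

After Ra6: black king on a1; in check: yes, from the white rook on a6.
King squares — b1: attacked by Kc1; a2: attacked by Ra6; b2: attacked by Kc1.
Black has no legal moves → checkmate.

yes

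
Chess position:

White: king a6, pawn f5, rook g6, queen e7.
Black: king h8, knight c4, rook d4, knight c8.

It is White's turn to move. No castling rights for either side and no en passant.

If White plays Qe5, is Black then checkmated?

After Qe5: black king on h8; in check: yes, from the white queen on e5.
Black has 2 legal replies: Kh7, Nxe5.
In check but a legal move exists → not checkmate.

no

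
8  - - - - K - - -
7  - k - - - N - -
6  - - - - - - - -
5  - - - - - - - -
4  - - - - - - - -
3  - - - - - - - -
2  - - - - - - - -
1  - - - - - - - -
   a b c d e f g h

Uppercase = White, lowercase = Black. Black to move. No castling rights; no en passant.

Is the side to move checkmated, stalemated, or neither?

neither

Black to move; black king on b7.
In check: no.
Legal moves for Black: Kc8, Kb8, Ka8, Kc7, Ka7, Kc6, Kb6, Ka6.
Black has 8 legal moves and is not in check → neither.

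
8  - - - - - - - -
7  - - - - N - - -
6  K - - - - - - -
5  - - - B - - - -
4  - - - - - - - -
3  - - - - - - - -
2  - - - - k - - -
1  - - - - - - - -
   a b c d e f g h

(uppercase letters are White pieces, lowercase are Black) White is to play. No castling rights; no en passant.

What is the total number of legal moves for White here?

White to move; king on a6.
In check: no.
Legal moves: Ng8, Nc8, Ng6, Nc6, Nf5, Kb7, Ka7, Kb6, Kb5, Ka5, Bg8, Ba8, Bf7, Bb7, Be6, Bc6, Be4, Bc4+, Bf3+, Bb3, Bg2, Ba2, Bh1.
Count: 23.

23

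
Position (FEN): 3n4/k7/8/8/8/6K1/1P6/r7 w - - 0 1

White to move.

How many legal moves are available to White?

White to move; king on g3.
In check: no.
Legal moves: Kh4, Kg4, Kf4, Kh3, Kf3, Kh2, Kg2, Kf2, b3, b4.
Count: 10.

10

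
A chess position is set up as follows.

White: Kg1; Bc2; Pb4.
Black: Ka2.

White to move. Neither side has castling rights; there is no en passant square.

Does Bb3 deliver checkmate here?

no

After Bb3: black king on a2; in check: yes, from the white bishop on b3.
Black has 5 legal replies: Kxb3, Ka3, Kb2, Kb1, Ka1.
In check but a legal move exists → not checkmate.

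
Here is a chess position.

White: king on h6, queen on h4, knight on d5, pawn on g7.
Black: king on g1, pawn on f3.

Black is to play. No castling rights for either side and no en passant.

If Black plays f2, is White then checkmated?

no

After f2: white king on h6; in check: no.
White is not in check, so this cannot be checkmate.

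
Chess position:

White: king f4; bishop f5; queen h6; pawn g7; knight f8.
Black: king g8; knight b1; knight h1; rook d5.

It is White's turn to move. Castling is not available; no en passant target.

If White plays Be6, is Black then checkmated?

yes

After Be6: black king on g8; in check: yes, from the white bishop on e6.
King squares — f7: attacked by Be6; g7: attacked by Qh6; h7: attacked by Qh6; f8: attacked by Pg7; h8: attacked by Qh6.
Black has no legal moves → checkmate.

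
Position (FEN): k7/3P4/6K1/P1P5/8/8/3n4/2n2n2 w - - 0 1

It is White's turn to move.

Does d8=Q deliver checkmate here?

After d8=Q: black king on a8; in check: yes, from the white queen on d8.
Black has 2 legal replies: Kb7, Ka7.
In check but a legal move exists → not checkmate.

no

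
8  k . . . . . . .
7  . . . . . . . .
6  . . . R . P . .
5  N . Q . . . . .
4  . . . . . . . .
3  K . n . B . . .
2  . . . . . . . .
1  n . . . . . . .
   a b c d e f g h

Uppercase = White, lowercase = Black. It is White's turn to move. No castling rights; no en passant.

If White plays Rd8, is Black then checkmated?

After Rd8: black king on a8; in check: yes, from the white rook on d8.
King squares — a7: attacked by Qc5; b7: attacked by Na5; b8: attacked by Rd8.
Black has no legal moves → checkmate.

yes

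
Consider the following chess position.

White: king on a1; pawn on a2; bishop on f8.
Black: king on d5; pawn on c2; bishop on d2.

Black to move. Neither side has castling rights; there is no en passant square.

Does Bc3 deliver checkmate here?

After Bc3: white king on a1; in check: yes, from the black bishop on c3.
King squares — b1: attacked by Pc2; a2: own pawn; b2: attacked by Bc3.
White has no legal moves → checkmate.

yes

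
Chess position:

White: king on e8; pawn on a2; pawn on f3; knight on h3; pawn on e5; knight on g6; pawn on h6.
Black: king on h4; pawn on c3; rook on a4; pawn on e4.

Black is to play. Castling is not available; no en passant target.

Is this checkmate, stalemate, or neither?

Black to move; black king on h4.
In check: yes, from the white knight on g6.
Legal moves for Black: Kh5, Kxh3, Kg3.
Black is in check but has 3 legal moves → neither.

neither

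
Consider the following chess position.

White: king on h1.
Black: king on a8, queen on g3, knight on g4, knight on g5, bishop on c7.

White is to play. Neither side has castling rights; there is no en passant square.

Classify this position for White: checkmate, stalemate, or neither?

White to move; white king on h1.
In check: no.
King squares — g1: attacked by Qg3; g2: attacked by Qg3; h2: attacked by Qg3.
Legal moves for White: none.
Not in check and no legal moves → stalemate.

stalemate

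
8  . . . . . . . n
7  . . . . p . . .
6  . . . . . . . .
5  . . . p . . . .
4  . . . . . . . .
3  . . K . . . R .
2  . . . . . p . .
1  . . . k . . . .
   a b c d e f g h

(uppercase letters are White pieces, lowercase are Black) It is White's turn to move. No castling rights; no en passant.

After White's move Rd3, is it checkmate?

no

After Rd3: black king on d1; in check: yes, from the white rook on d3.
Black has 3 legal replies: Ke2, Ke1, Kc1.
In check but a legal move exists → not checkmate.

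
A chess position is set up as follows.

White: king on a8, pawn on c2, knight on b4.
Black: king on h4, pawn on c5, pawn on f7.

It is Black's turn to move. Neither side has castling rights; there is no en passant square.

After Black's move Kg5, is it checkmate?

no

After Kg5: white king on a8; in check: no.
White is not in check, so this cannot be checkmate.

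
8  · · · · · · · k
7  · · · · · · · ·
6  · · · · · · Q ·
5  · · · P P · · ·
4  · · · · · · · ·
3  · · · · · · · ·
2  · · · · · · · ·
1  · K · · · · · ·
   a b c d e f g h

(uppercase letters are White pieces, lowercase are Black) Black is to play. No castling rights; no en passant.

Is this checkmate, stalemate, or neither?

Black to move; black king on h8.
In check: no.
King squares — g7: attacked by Qg6; h7: attacked by Qg6; g8: attacked by Qg6.
Legal moves for Black: none.
Not in check and no legal moves → stalemate.

stalemate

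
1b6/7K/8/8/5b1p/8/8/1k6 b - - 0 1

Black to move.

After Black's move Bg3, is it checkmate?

After Bg3: white king on h7; in check: no.
White is not in check, so this cannot be checkmate.

no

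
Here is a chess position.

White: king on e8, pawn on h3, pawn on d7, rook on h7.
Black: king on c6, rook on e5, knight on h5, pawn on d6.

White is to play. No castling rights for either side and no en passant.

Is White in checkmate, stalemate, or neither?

White to move; white king on e8.
In check: yes, from the black rook on e5.
Legal moves for White: Kf8, Kd8, Kf7, Re7.
White is in check but has 4 legal moves → neither.

neither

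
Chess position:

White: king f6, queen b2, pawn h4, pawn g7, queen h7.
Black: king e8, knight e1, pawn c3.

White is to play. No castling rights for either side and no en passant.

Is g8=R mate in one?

After g8=R: black king on e8; in check: yes, from the white rook on g8.
King squares — d7: attacked by Qh7; e7: attacked by Kf6; f7: attacked by Kf6; d8: attacked by Rg8; f8: attacked by Rg8.
Black has no legal moves → checkmate.

yes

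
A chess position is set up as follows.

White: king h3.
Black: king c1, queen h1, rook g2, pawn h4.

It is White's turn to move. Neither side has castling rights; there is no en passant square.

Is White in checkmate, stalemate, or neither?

White to move; white king on h3.
In check: yes, from the black queen on h1.
King squares — g2: attacked by Qh1; h2: attacked by Qh1; g3: attacked by Rg2; g4: attacked by Rg2; h4: attacked by Qh1.
Legal moves for White: none.
In check with no legal moves → checkmate.

checkmate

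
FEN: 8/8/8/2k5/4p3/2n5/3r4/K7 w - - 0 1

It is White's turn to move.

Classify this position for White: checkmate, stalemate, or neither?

stalemate

White to move; white king on a1.
In check: no.
King squares — b1: attacked by Nc3; a2: attacked by Rd2; b2: attacked by Rd2.
Legal moves for White: none.
Not in check and no legal moves → stalemate.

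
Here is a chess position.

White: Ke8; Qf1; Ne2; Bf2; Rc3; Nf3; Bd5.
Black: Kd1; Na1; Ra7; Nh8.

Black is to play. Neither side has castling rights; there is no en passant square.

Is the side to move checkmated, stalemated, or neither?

checkmate

Black to move; black king on d1.
In check: yes, from the white queen on f1.
King squares — c1: attacked by Qf1; e1: attacked by Qf1; c2: attacked by Rc3; d2: attacked by Nf3; e2: attacked by Qf1.
Legal moves for Black: none.
In check with no legal moves → checkmate.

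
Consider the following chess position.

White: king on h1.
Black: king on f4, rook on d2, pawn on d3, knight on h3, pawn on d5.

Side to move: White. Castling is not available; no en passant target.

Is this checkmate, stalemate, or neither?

stalemate

White to move; white king on h1.
In check: no.
King squares — g1: attacked by Nh3; g2: attacked by Rd2; h2: attacked by Rd2.
Legal moves for White: none.
Not in check and no legal moves → stalemate.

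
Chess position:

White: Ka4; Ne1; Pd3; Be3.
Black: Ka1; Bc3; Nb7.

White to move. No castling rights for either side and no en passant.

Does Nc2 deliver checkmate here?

no

After Nc2: black king on a1; in check: yes, from the white knight on c2.
Black has 3 legal replies: Kb2, Ka2, Kb1.
In check but a legal move exists → not checkmate.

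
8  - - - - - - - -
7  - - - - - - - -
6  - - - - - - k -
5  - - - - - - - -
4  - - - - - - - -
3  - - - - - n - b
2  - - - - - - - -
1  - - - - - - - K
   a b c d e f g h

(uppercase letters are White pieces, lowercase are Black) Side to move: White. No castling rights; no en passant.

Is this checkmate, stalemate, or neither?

stalemate

White to move; white king on h1.
In check: no.
King squares — g1: attacked by Nf3; g2: attacked by Bh3; h2: attacked by Nf3.
Legal moves for White: none.
Not in check and no legal moves → stalemate.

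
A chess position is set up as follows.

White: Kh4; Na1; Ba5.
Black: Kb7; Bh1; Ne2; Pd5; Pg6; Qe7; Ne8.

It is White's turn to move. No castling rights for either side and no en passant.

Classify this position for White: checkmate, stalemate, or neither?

White to move; white king on h4.
In check: yes, from the black queen on e7.
Legal moves for White: Kg4, Kh3.
White is in check but has 2 legal moves → neither.

neither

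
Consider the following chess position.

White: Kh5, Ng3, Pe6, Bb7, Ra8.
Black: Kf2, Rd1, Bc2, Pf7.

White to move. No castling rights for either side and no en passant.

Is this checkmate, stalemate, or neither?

neither

White to move; white king on h5.
In check: no.
Legal moves for White include: Rh8, Rg8, Rf8, Re8, Rd8, Rc8, Rb8, Ra7, Ra6, Ra5, Ra4, Ra3, Ra2, Ra1, Bc8, Bc6, Ba6, Bd5, ... (list truncated; more exist).
White has legal moves and is not in check → neither.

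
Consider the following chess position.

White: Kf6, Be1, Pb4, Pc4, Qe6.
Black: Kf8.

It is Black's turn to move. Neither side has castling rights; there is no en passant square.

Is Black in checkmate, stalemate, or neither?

Black to move; black king on f8.
In check: no.
King squares — e7: attacked by Qe6; f7: attacked by Qe6; g7: attacked by Kf6; e8: attacked by Qe6; g8: attacked by Qe6.
Legal moves for Black: none.
Not in check and no legal moves → stalemate.

stalemate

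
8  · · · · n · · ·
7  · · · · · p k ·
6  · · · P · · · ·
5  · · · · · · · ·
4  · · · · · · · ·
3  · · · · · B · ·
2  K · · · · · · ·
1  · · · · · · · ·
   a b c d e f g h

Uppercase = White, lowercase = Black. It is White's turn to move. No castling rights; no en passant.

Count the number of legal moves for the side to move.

White to move; king on a2.
In check: no.
Legal moves: Ba8, Bb7, Bc6, Bh5, Bd5, Bg4, Be4, Bg2, Be2, Bh1, Bd1, Kb3, Ka3, Kb2, Kb1, Ka1, d7.
Count: 17.

17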